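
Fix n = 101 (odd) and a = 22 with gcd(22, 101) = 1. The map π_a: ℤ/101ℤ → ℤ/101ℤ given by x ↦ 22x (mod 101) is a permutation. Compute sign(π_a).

+1

Start at x=71: 71 → 47 → 24 → 23 → 1 → 22 → 80 → … (one orbit).
The orbit structure of x ↦ 22x mod 101: 3 orbits of sizes [50, 50, 1].
Σ(ℓ_i−1) = 101−3 = 98; sign = (−1)^98 = +1.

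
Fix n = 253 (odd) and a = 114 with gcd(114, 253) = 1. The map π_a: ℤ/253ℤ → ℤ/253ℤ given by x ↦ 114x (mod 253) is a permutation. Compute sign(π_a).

-1

Start at x=185: 185 → 91 → 1 → 114 → 93 → 229 → 47 → … (one orbit).
Decompose π into cycles: lengths [10, 10, 10, 10, 10, 10, 10, 10, 10, 10, 10, 10, 10, 10, 10, 10, 10, 10, 10, 10, 10, 10, 5, 5, 2, 2, 2, 2, 2, 2, 2, 2, 2, 2, 2, 1] (36 cycles, including the fixed point 0).
36 cycles on 253: each ℓ→(−1)^(ℓ−1), product (−1)^217 = -1.
Via Zolotarev, sign(π_{114}) = (114|253) = -1.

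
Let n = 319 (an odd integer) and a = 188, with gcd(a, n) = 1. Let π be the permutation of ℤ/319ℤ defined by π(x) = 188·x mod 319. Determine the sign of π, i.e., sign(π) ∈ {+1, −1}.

Start at x=56: 56 → 1 → 188 → 254 → 221 → 78 → 309 → … (one orbit).
22 cycles of lengths [28, 28, 28, 28, 28, 28, 28, 28, 28, 28, 28, 1, 1, 1, 1, 1, 1, 1, 1, 1, 1, 1].
n − c = 319 − 22 = 297; sign = (−1)^297 = -1.
The Jacobi symbol (188|319) = -1 (Zolotarev) agrees.

-1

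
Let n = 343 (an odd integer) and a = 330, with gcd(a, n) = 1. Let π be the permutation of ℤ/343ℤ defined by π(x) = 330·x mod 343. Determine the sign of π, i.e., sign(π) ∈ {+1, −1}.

Trace 50: π^k(50) = [50, 36, 218, 253, 141, 225, 162] for k=0..6.
19 cycles of lengths [49, 49, 49, 49, 49, 49, 7, 7, 7, 7, 7, 7, 1, 1, 1, 1, 1, 1, 1].
19 cycles on 343: each ℓ→(−1)^(ℓ−1), product (−1)^324 = +1.

+1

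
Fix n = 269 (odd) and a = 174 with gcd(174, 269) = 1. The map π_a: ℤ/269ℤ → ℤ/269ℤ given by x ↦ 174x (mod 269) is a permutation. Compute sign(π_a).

-1

Trace 222: π^k(222) = [222, 161, 38, 156, 244, 223, 66] for k=0..6.
π_174 has 2 disjoint cycles with lengths [268, 1] on {0,…,268}.
n − c = 269 − 2 = 267; sign = (−1)^267 = -1.
Zolotarev: (174|269) = -1, matching the cycle-count sign.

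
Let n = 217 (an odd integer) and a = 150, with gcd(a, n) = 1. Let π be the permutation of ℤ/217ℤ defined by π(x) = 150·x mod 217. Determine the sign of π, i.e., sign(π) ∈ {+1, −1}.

+1

Start at x=67: 67 → 68 → 1 → 150 → 149 → 216 → 67 (one orbit).
π_150 has 37 disjoint cycles with lengths [6, 6, 6, 6, 6, 6, 6, 6, 6, 6, 6, 6, 6, 6, 6, 6, 6, 6, 6, 6, 6, 6, 6, 6, 6, 6, 6, 6, 6, 6, 6, 6, 6, 6, 6, 6, 1] on {0,…,216}.
Σ(ℓ_i−1) = 217−37 = 180; sign = (−1)^180 = +1.
Check: (150/217) = +1 by Zolotarev.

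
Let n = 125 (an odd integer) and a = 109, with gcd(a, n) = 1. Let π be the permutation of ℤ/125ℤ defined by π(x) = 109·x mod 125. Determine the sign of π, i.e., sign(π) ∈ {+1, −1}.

+1

Trace 31: π^k(31) = [31, 4, 61, 24, 116, 19, 71] for k=0..6.
The orbit structure of x ↦ 109x mod 125: 7 orbits of sizes [50, 50, 10, 10, 2, 2, 1].
With 7 cycles on 125 points, sign = (−1)^{125−7} = +1.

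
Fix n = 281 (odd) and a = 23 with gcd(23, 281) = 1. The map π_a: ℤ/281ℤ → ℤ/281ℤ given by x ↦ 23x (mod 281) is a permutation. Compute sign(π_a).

-1

Trace 158: π^k(158) = [158, 262, 125, 65, 90, 103, 121] for k=0..6.
The orbit structure of x ↦ 23x mod 281: 2 orbits of sizes [280, 1].
n − c = 281 − 2 = 279; sign = (−1)^279 = -1.
Zolotarev: (23|281) = -1, matching the cycle-count sign.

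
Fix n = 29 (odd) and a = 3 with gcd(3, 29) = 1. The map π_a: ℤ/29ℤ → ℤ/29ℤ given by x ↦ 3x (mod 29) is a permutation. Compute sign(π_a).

Trace 25: π^k(25) = [25, 17, 22, 8, 24, 14, 13] for k=0..6.
Cycle lengths of π_3 on ℤ/29ℤ: [28, 1]; 2 cycles in total.
With 2 cycles on 29 points, sign = (−1)^{29−2} = -1.
Check: (3/29) = -1 by Zolotarev.

-1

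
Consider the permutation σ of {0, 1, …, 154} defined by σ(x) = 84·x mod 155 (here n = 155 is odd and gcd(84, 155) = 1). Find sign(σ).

Trace 139: π^k(139) = [139, 51, 99, 101, 114, 121, 89] for k=0..6.
π_84 has 8 disjoint cycles with lengths [30, 30, 30, 30, 30, 2, 2, 1] on {0,…,154}.
155 − 8 = 147 transpositions; sign(π) = (−1)^147 = -1.
Zolotarev: (84|155) = -1, matching the cycle-count sign.

-1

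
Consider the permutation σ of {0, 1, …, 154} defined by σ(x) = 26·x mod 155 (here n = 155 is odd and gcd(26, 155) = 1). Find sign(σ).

-1

Trace 6: π^k(6) = [6, 1, 26, 56, 61, 36] for k=0..5.
Cycle lengths of π_26 on ℤ/155ℤ: [6, 6, 6, 6, 6, 6, 6, 6, 6, 6, 6, 6, 6, 6, 6, 6, 6, 6, 6, 6, 6, 6, 6, 6, 6, 1, 1, 1, 1, 1]; 30 cycles in total.
sign(π) = (−1)^{n − #cycles} = (−1)^{155−30} = (−1)^125 = -1.
Zolotarev: (26|155) = -1, matching the cycle-count sign.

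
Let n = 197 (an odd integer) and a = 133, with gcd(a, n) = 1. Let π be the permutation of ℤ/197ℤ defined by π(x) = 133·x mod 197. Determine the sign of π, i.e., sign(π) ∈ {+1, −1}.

+1

Trace 85: π^k(85) = [85, 76, 61, 36, 60, 100, 101] for k=0..6.
Cycle lengths of π_133 on ℤ/197ℤ: [49, 49, 49, 49, 1]; 5 cycles in total.
With 5 cycles on 197 points, sign = (−1)^{197−5} = +1.
(133|197)_J = +1 (Zolotarev's lemma cross-check).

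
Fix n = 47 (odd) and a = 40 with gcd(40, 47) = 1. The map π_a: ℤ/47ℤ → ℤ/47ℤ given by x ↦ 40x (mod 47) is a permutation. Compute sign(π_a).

-1

Orbit of 7 under x↦40x: [7, 45, 14, 43, 28, 39, 9]… (length divides ord_47(40)).
Decompose π into cycles: lengths [46, 1] (2 cycles, including the fixed point 0).
sign(π) = (−1)^{n − #cycles} = (−1)^{47−2} = (−1)^45 = -1.
(40|47)_J = -1 (Zolotarev's lemma cross-check).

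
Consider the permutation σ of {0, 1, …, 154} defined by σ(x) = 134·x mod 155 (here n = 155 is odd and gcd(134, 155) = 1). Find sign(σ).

Start at x=4: 4 → 71 → 59 → 1 → 134 → 131 → 39 → … (one orbit).
9 cycles of lengths [30, 30, 30, 30, 15, 15, 2, 2, 1].
9 cycles on 155: each ℓ→(−1)^(ℓ−1), product (−1)^146 = +1.
(134|155)_J = +1 (Zolotarev's lemma cross-check).

+1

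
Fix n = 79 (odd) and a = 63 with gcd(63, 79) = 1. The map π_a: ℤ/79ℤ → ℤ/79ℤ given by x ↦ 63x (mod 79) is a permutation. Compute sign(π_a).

Start at x=16: 16 → 60 → 67 → 34 → 9 → 14 → 13 → … (one orbit).
π_63 has 2 disjoint cycles with lengths [78, 1] on {0,…,78}.
With 2 cycles on 79 points, sign = (−1)^{79−2} = -1.
Check: (63/79) = -1 by Zolotarev.

-1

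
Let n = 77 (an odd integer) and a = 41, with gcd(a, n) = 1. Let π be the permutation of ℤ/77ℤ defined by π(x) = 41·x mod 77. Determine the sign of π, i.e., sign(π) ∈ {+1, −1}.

Start at x=62: 62 → 1 → 41 → 64 → 6 → 15 → 76 → … (one orbit).
Cycle type of π: 10×7 + 2×3 + 1; total 11 cycles.
sign(π) = (−1)^{n − #cycles} = (−1)^{77−11} = (−1)^66 = +1.
Check: (41/77) = +1 by Zolotarev.

+1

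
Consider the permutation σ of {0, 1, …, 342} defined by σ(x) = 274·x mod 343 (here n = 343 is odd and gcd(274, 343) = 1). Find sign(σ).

+1

Trace 92: π^k(92) = [92, 169, 1, 274, 302, 85, 309] for k=0..6.
Cycle lengths of π_274 on ℤ/343ℤ: [49, 49, 49, 49, 49, 49, 7, 7, 7, 7, 7, 7, 1, 1, 1, 1, 1, 1, 1]; 19 cycles in total.
n − c = 343 − 19 = 324; sign = (−1)^324 = +1.
(274|343)_J = +1 (Zolotarev's lemma cross-check).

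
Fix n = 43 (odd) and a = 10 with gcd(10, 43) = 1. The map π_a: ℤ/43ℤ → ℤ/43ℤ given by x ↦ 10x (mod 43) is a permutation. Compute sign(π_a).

+1

Trace 23: π^k(23) = [23, 15, 21, 38, 36, 16, 31] for k=0..6.
Cycle lengths of π_10 on ℤ/43ℤ: [21, 21, 1]; 3 cycles in total.
sign(π) = (−1)^{n − #cycles} = (−1)^{43−3} = (−1)^40 = +1.
(10|43)_J = +1 (Zolotarev's lemma cross-check).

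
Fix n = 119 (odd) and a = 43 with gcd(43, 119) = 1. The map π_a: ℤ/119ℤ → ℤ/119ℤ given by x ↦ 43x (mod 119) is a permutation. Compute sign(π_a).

Orbit of 106 under x↦43x: [106, 36, 1, 43, 64, 15, 50]… (length divides ord_119(43)).
Cycle lengths of π_43 on ℤ/119ℤ: [8, 8, 8, 8, 8, 8, 8, 8, 8, 8, 8, 8, 8, 8, 1, 1, 1, 1, 1, 1, 1]; 21 cycles in total.
sign(π) = (−1)^{n − #cycles} = (−1)^{119−21} = (−1)^98 = +1.

+1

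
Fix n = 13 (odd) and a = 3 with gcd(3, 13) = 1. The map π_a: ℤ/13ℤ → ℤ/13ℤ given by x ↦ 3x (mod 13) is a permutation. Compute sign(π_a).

+1

Start at x=9: 9 → 1 → 3 → 9 (one orbit).
Cycle lengths of π_3 on ℤ/13ℤ: [3, 3, 3, 3, 1]; 5 cycles in total.
sign(π) = (−1)^{n − #cycles} = (−1)^{13−5} = (−1)^8 = +1.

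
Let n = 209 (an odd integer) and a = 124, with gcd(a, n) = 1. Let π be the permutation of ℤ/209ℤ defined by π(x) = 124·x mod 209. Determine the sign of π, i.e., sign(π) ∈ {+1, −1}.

Trace 4: π^k(4) = [4, 78, 58, 86, 5, 202, 177] for k=0..6.
The orbit structure of x ↦ 124x mod 209: 6 orbits of sizes [90, 90, 18, 5, 5, 1].
sign(π) = (−1)^{n − #cycles} = (−1)^{209−6} = (−1)^203 = -1.

-1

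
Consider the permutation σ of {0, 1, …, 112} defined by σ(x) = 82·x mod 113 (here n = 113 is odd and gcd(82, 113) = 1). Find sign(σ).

+1

Start at x=87: 87 → 15 → 100 → 64 → 50 → 32 → 25 → … (one orbit).
3 cycles of lengths [56, 56, 1].
n − c = 113 − 3 = 110; sign = (−1)^110 = +1.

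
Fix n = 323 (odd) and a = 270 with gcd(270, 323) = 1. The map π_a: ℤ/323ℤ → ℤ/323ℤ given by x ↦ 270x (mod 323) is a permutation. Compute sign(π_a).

+1

Trace 66: π^k(66) = [66, 55, 315, 101, 138, 115, 42] for k=0..6.
π_270 has 9 disjoint cycles with lengths [72, 72, 72, 72, 9, 9, 8, 8, 1] on {0,…,322}.
323 − 9 = 314 transpositions; sign(π) = (−1)^314 = +1.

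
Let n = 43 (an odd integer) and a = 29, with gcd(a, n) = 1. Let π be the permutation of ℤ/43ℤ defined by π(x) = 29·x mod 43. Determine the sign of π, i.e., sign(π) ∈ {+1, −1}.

Start at x=10: 10 → 32 → 25 → 37 → 41 → 28 → 38 → … (one orbit).
Cycle type of π: 42 + 1; total 2 cycles.
Σ(ℓ_i−1) = 43−2 = 41; sign = (−1)^41 = -1.

-1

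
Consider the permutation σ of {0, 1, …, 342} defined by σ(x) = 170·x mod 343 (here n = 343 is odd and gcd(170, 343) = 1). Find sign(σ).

Start at x=221: 221 → 183 → 240 → 326 → 197 → 219 → 186 → … (one orbit).
7 cycles of lengths [147, 147, 21, 21, 3, 3, 1].
Σ(ℓ_i−1) = 343−7 = 336; sign = (−1)^336 = +1.
Via Zolotarev, sign(π_{170}) = (170|343) = +1.

+1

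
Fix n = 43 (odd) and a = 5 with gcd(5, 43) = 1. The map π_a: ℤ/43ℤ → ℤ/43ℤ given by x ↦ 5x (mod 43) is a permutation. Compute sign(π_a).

Start at x=17: 17 → 42 → 38 → 18 → 4 → 20 → 14 → … (one orbit).
2 cycles of lengths [42, 1].
43 − 2 = 41 transpositions; sign(π) = (−1)^41 = -1.
Zolotarev: (5|43) = -1, matching the cycle-count sign.

-1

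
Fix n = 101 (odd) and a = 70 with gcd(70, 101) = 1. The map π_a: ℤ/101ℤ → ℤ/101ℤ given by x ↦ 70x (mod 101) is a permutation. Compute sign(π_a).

+1

Start at x=76: 76 → 68 → 13 → 1 → 70 → 52 → 4 → … (one orbit).
Cycle lengths of π_70 on ℤ/101ℤ: [50, 50, 1]; 3 cycles in total.
3 cycles on 101: each ℓ→(−1)^(ℓ−1), product (−1)^98 = +1.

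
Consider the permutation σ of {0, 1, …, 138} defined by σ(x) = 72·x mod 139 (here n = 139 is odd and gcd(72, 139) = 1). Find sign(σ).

Trace 90: π^k(90) = [90, 86, 76, 51, 58, 6, 15] for k=0..6.
π_72 has 2 disjoint cycles with lengths [138, 1] on {0,…,138}.
sign(π) = (−1)^{n − #cycles} = (−1)^{139−2} = (−1)^137 = -1.

-1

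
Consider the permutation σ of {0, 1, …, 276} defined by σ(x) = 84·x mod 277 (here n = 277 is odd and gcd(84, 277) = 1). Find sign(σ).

Start at x=201: 201 → 264 → 16 → 236 → 157 → 169 → 69 → … (one orbit).
Cycle type of π: 23×12 + 1; total 13 cycles.
With 13 cycles on 277 points, sign = (−1)^{277−13} = +1.

+1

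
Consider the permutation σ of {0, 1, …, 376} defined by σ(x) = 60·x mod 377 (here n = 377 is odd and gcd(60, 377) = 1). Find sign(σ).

Orbit of 177 under x↦60x: [177, 64, 70, 53, 164, 38, 18]… (length divides ord_377(60)).
Decompose π into cycles: lengths [28, 28, 28, 28, 28, 28, 28, 28, 28, 28, 28, 28, 28, 4, 4, 4, 1] (17 cycles, including the fixed point 0).
377 − 17 = 360 transpositions; sign(π) = (−1)^360 = +1.

+1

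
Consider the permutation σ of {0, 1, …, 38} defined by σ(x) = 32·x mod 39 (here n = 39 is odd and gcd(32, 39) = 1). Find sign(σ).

+1

Trace 11: π^k(11) = [11, 1, 32, 10, 8, 22, 2] for k=0..6.
π_32 has 5 disjoint cycles with lengths [12, 12, 12, 2, 1] on {0,…,38}.
sign(π) = (−1)^{n − #cycles} = (−1)^{39−5} = (−1)^34 = +1.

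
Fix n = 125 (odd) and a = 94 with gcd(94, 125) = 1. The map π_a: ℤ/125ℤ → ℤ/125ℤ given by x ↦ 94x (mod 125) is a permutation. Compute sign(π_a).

+1

Start at x=56: 56 → 14 → 66 → 79 → 51 → 44 → 11 → … (one orbit).
Cycle lengths of π_94 on ℤ/125ℤ: [50, 50, 10, 10, 2, 2, 1]; 7 cycles in total.
125 − 7 = 118 transpositions; sign(π) = (−1)^118 = +1.
The Jacobi symbol (94|125) = +1 (Zolotarev) agrees.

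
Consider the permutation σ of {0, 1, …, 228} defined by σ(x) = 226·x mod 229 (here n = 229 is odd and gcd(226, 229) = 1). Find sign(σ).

Trace 68: π^k(68) = [68, 25, 154, 225, 12, 193, 108] for k=0..6.
Cycle type of π: 114×2 + 1; total 3 cycles.
229 − 3 = 226 transpositions; sign(π) = (−1)^226 = +1.
The Jacobi symbol (226|229) = +1 (Zolotarev) agrees.

+1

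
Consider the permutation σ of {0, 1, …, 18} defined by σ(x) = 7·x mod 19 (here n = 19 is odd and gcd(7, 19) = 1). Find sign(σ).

+1

Trace 7: π^k(7) = [7, 11, 1] for k=0..2.
Decompose π into cycles: lengths [3, 3, 3, 3, 3, 3, 1] (7 cycles, including the fixed point 0).
Σ(ℓ_i−1) = 19−7 = 12; sign = (−1)^12 = +1.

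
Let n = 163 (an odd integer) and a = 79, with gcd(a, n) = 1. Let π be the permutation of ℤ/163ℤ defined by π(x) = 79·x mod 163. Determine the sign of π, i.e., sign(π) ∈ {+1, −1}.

Trace 53: π^k(53) = [53, 112, 46, 48, 43, 137, 65] for k=0..6.
2 cycles of lengths [162, 1].
With 2 cycles on 163 points, sign = (−1)^{163−2} = -1.
Zolotarev: (79|163) = -1, matching the cycle-count sign.

-1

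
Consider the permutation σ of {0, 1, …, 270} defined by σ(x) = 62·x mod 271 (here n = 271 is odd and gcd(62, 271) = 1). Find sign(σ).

+1

Trace 31: π^k(31) = [31, 25, 195, 166, 265, 170, 242] for k=0..6.
The orbit structure of x ↦ 62x mod 271: 3 orbits of sizes [135, 135, 1].
n − c = 271 − 3 = 268; sign = (−1)^268 = +1.
Zolotarev: (62|271) = +1, matching the cycle-count sign.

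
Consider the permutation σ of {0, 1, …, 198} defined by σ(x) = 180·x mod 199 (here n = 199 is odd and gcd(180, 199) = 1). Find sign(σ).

Trace 180: π^k(180) = [180, 162, 106, 175, 58, 92, 43] for k=0..6.
Cycle lengths of π_180 on ℤ/199ℤ: [9, 9, 9, 9, 9, 9, 9, 9, 9, 9, 9, 9, 9, 9, 9, 9, 9, 9, 9, 9, 9, 9, 1]; 23 cycles in total.
Σ(ℓ_i−1) = 199−23 = 176; sign = (−1)^176 = +1.
(180|199)_J = +1 (Zolotarev's lemma cross-check).

+1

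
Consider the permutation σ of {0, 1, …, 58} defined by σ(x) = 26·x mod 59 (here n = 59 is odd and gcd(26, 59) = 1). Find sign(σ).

Orbit of 45 under x↦26x: [45, 49, 35, 25, 1, 26, 27]… (length divides ord_59(26)).
Decompose π into cycles: lengths [29, 29, 1] (3 cycles, including the fixed point 0).
With 3 cycles on 59 points, sign = (−1)^{59−3} = +1.

+1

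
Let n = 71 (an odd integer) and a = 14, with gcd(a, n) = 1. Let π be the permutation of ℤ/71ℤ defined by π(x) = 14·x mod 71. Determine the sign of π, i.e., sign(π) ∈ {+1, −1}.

-1

Trace 17: π^k(17) = [17, 25, 66, 1, 14, 54, 46] for k=0..6.
Cycle lengths of π_14 on ℤ/71ℤ: [10, 10, 10, 10, 10, 10, 10, 1]; 8 cycles in total.
With 8 cycles on 71 points, sign = (−1)^{71−8} = -1.
The Jacobi symbol (14|71) = -1 (Zolotarev) agrees.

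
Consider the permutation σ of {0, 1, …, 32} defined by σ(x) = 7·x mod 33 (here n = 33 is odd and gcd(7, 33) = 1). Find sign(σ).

Start at x=7: 7 → 16 → 13 → 25 → 10 → 4 → 28 → … (one orbit).
Cycle lengths of π_7 on ℤ/33ℤ: [10, 10, 10, 1, 1, 1]; 6 cycles in total.
With 6 cycles on 33 points, sign = (−1)^{33−6} = -1.

-1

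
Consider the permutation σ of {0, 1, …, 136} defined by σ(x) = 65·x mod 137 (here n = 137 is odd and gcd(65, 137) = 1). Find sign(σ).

+1

Start at x=74: 74 → 15 → 16 → 81 → 59 → 136 → 72 → … (one orbit).
Cycle lengths of π_65 on ℤ/137ℤ: [34, 34, 34, 34, 1]; 5 cycles in total.
137 − 5 = 132 transpositions; sign(π) = (−1)^132 = +1.
Zolotarev: (65|137) = +1, matching the cycle-count sign.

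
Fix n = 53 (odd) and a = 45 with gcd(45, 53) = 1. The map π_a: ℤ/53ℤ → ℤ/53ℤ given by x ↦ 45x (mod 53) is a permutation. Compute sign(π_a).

-1

Start at x=35: 35 → 38 → 14 → 47 → 48 → 40 → 51 → … (one orbit).
Cycle type of π: 52 + 1; total 2 cycles.
53 − 2 = 51 transpositions; sign(π) = (−1)^51 = -1.
Via Zolotarev, sign(π_{45}) = (45|53) = -1.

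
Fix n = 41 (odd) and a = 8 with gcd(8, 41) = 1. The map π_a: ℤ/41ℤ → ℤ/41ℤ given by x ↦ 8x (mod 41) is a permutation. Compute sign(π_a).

Trace 23: π^k(23) = [23, 20, 37, 9, 31, 2, 16] for k=0..6.
Cycle type of π: 20×2 + 1; total 3 cycles.
Σ(ℓ_i−1) = 41−3 = 38; sign = (−1)^38 = +1.

+1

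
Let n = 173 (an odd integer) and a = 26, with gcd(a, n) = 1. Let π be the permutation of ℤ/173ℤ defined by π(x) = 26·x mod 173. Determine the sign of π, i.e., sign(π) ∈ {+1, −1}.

-1

Start at x=2: 2 → 52 → 141 → 33 → 166 → 164 → 112 → … (one orbit).
Cycle type of π: 172 + 1; total 2 cycles.
sign(π) = (−1)^{n − #cycles} = (−1)^{173−2} = (−1)^171 = -1.
Check: (26/173) = -1 by Zolotarev.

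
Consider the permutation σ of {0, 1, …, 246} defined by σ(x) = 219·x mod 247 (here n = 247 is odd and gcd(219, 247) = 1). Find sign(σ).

+1

Trace 77: π^k(77) = [77, 67, 100, 164, 101, 136, 144] for k=0..6.
Cycle type of π: 36×6 + 18 + 12 + 1; total 9 cycles.
With 9 cycles on 247 points, sign = (−1)^{247−9} = +1.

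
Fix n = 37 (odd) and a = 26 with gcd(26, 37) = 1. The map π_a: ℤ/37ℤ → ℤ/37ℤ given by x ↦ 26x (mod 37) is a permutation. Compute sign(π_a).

+1

Trace 1: π^k(1) = [1, 26, 10] for k=0..2.
The orbit structure of x ↦ 26x mod 37: 13 orbits of sizes [3, 3, 3, 3, 3, 3, 3, 3, 3, 3, 3, 3, 1].
sign(π) = (−1)^{n − #cycles} = (−1)^{37−13} = (−1)^24 = +1.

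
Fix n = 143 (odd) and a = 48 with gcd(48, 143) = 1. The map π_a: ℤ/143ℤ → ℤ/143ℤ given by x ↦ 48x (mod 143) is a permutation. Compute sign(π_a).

+1

Start at x=9: 9 → 3 → 1 → 48 → 16 → 53 → 113 → … (one orbit).
The orbit structure of x ↦ 48x mod 143: 15 orbits of sizes [15, 15, 15, 15, 15, 15, 15, 15, 5, 5, 3, 3, 3, 3, 1].
Σ(ℓ_i−1) = 143−15 = 128; sign = (−1)^128 = +1.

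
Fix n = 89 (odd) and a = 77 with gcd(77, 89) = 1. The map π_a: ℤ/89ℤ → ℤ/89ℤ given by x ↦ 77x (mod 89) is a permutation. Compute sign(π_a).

-1

Start at x=12: 12 → 34 → 37 → 1 → 77 → 55 → 52 → … (one orbit).
Cycle type of π: 8×11 + 1; total 12 cycles.
Σ(ℓ_i−1) = 89−12 = 77; sign = (−1)^77 = -1.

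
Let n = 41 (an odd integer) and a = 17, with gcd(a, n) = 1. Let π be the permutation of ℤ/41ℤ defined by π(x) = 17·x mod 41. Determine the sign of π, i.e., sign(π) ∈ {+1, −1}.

-1

Orbit of 14 under x↦17x: [14, 33, 28, 25, 15, 9, 30]… (length divides ord_41(17)).
2 cycles of lengths [40, 1].
n − c = 41 − 2 = 39; sign = (−1)^39 = -1.
Zolotarev: (17|41) = -1, matching the cycle-count sign.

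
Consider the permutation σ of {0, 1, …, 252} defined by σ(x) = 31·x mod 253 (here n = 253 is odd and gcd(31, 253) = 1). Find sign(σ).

+1

Start at x=185: 185 → 169 → 179 → 236 → 232 → 108 → 59 → … (one orbit).
9 cycles of lengths [55, 55, 55, 55, 11, 11, 5, 5, 1].
With 9 cycles on 253 points, sign = (−1)^{253−9} = +1.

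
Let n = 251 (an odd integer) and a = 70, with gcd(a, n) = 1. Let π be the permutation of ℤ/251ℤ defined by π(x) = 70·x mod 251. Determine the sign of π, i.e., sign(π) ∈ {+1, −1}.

Orbit of 69 under x↦70x: [69, 61, 3, 210, 142, 151, 28]… (length divides ord_251(70)).
Decompose π into cycles: lengths [250, 1] (2 cycles, including the fixed point 0).
sign(π) = (−1)^{n − #cycles} = (−1)^{251−2} = (−1)^249 = -1.
The Jacobi symbol (70|251) = -1 (Zolotarev) agrees.

-1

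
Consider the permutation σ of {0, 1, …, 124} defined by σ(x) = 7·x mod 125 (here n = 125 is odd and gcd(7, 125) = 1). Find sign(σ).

Orbit of 49 under x↦7x: [49, 93, 26, 57, 24, 43, 51]… (length divides ord_125(7)).
π_7 has 12 disjoint cycles with lengths [20, 20, 20, 20, 20, 4, 4, 4, 4, 4, 4, 1] on {0,…,124}.
Σ(ℓ_i−1) = 125−12 = 113; sign = (−1)^113 = -1.
The Jacobi symbol (7|125) = -1 (Zolotarev) agrees.

-1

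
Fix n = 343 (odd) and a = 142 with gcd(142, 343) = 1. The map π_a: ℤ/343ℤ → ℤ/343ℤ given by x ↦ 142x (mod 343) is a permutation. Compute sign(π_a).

Orbit of 107 under x↦142x: [107, 102, 78, 100, 137, 246, 289]… (length divides ord_343(142)).
Cycle lengths of π_142 on ℤ/343ℤ: [147, 147, 21, 21, 3, 3, 1]; 7 cycles in total.
n − c = 343 − 7 = 336; sign = (−1)^336 = +1.

+1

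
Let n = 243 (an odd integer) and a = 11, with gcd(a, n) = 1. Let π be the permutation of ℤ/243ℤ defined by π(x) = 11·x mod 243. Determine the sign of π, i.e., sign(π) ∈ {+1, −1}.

Orbit of 20 under x↦11x: [20, 220, 233, 133, 5, 55, 119]… (length divides ord_243(11)).
Cycle type of π: 162 + 54 + 18 + 6 + 2 + 1; total 6 cycles.
243 − 6 = 237 transpositions; sign(π) = (−1)^237 = -1.
(11|243)_J = -1 (Zolotarev's lemma cross-check).

-1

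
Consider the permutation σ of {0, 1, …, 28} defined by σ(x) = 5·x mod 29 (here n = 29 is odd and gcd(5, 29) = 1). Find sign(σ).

Trace 28: π^k(28) = [28, 24, 4, 20, 13, 7, 6] for k=0..6.
Decompose π into cycles: lengths [14, 14, 1] (3 cycles, including the fixed point 0).
n − c = 29 − 3 = 26; sign = (−1)^26 = +1.
Check: (5/29) = +1 by Zolotarev.

+1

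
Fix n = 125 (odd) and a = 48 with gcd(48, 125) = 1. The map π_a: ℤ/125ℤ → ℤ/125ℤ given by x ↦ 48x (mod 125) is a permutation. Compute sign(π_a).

Start at x=2: 2 → 96 → 108 → 59 → 82 → 61 → 53 → … (one orbit).
4 cycles of lengths [100, 20, 4, 1].
4 cycles on 125: each ℓ→(−1)^(ℓ−1), product (−1)^121 = -1.
(48|125)_J = -1 (Zolotarev's lemma cross-check).

-1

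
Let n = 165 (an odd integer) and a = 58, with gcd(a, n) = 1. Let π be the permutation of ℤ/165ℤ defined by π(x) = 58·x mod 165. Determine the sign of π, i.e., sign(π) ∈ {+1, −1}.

Start at x=64: 64 → 82 → 136 → 133 → 124 → 97 → 16 → … (one orbit).
Cycle lengths of π_58 on ℤ/165ℤ: [20, 20, 20, 20, 20, 20, 5, 5, 5, 5, 5, 5, 4, 4, 4, 1, 1, 1]; 18 cycles in total.
Σ(ℓ_i−1) = 165−18 = 147; sign = (−1)^147 = -1.
Via Zolotarev, sign(π_{58}) = (58|165) = -1.

-1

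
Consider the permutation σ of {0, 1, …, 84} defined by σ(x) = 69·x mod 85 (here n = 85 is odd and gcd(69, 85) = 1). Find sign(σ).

Trace 69: π^k(69) = [69, 1] for k=0..1.
Cycle lengths of π_69 on ℤ/85ℤ: [2, 2, 2, 2, 2, 2, 2, 2, 2, 2, 2, 2, 2, 2, 2, 2, 2, 2, 2, 2, 2, 2, 2, 2, 2, 2, 2, 2, 2, 2, 2, 2, 2, 2, 1, 1, 1, 1, 1, 1, 1, 1, 1, 1, 1, 1, 1, 1, 1, 1, 1]; 51 cycles in total.
sign(π) = (−1)^{n − #cycles} = (−1)^{85−51} = (−1)^34 = +1.
The Jacobi symbol (69|85) = +1 (Zolotarev) agrees.

+1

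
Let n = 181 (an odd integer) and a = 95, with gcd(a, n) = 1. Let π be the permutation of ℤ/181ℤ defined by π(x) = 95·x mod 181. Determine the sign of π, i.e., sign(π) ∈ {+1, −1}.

-1

Trace 27: π^k(27) = [27, 31, 49, 130, 42, 8, 36] for k=0..6.
4 cycles of lengths [60, 60, 60, 1].
With 4 cycles on 181 points, sign = (−1)^{181−4} = -1.
Zolotarev: (95|181) = -1, matching the cycle-count sign.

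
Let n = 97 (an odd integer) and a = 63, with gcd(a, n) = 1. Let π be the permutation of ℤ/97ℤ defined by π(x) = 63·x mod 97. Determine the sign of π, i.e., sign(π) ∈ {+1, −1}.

-1

Trace 27: π^k(27) = [27, 52, 75, 69, 79, 30, 47] for k=0..6.
π_63 has 4 disjoint cycles with lengths [32, 32, 32, 1] on {0,…,96}.
n − c = 97 − 4 = 93; sign = (−1)^93 = -1.
The Jacobi symbol (63|97) = -1 (Zolotarev) agrees.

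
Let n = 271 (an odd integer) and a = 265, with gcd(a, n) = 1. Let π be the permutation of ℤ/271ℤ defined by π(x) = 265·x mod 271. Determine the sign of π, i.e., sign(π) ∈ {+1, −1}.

Start at x=78: 78 → 74 → 98 → 225 → 5 → 241 → 180 → … (one orbit).
The orbit structure of x ↦ 265x mod 271: 3 orbits of sizes [135, 135, 1].
With 3 cycles on 271 points, sign = (−1)^{271−3} = +1.
Check: (265/271) = +1 by Zolotarev.

+1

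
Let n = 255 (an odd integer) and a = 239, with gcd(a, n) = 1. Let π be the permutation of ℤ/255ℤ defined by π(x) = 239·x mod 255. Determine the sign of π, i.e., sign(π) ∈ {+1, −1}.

Trace 239: π^k(239) = [239, 1] for k=0..1.
Decompose π into cycles: lengths [2, 2, 2, 2, 2, 2, 2, 2, 2, 2, 2, 2, 2, 2, 2, 2, 2, 2, 2, 2, 2, 2, 2, 2, 2, 2, 2, 2, 2, 2, 2, 2, 2, 2, 2, 2, 2, 2, 2, 2, 2, 2, 2, 2, 2, 2, 2, 2, 2, 2, 2, 2, 2, 2, 2, 2, 2, 2, 2, 2, 2, 2, 2, 2, 2, 2, 2, 2, 2, 2, 2, 2, 2, 2, 2, 2, 2, 2, 2, 2, 2, 2, 2, 2, 2, 2, 2, 2, 2, 2, 2, 2, 2, 2, 2, 2, 2, 2, 2, 2, 2, 2, 2, 2, 2, 2, 2, 2, 2, 2, 2, 2, 2, 2, 2, 2, 2, 2, 2, 1, 1, 1, 1, 1, 1, 1, 1, 1, 1, 1, 1, 1, 1, 1, 1, 1] (136 cycles, including the fixed point 0).
With 136 cycles on 255 points, sign = (−1)^{255−136} = -1.

-1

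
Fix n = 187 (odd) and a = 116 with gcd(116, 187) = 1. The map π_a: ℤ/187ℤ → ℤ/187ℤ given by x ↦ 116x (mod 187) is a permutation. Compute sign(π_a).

Trace 175: π^k(175) = [175, 104, 96, 103, 167, 111, 160] for k=0..6.
The orbit structure of x ↦ 116x mod 187: 5 orbits of sizes [80, 80, 16, 10, 1].
With 5 cycles on 187 points, sign = (−1)^{187−5} = +1.

+1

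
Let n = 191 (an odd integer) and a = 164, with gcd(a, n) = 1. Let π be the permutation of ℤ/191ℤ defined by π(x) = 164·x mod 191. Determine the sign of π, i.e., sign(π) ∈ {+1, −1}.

-1

Orbit of 51 under x↦164x: [51, 151, 125, 63, 18, 87, 134]… (length divides ord_191(164)).
Decompose π into cycles: lengths [190, 1] (2 cycles, including the fixed point 0).
Σ(ℓ_i−1) = 191−2 = 189; sign = (−1)^189 = -1.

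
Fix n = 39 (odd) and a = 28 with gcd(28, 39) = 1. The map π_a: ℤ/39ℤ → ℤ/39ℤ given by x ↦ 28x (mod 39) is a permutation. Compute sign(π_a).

-1

Orbit of 7 under x↦28x: [7, 1, 28, 4, 34, 16, 19]… (length divides ord_39(28)).
Cycle type of π: 12×3 + 1×3; total 6 cycles.
Σ(ℓ_i−1) = 39−6 = 33; sign = (−1)^33 = -1.
Zolotarev: (28|39) = -1, matching the cycle-count sign.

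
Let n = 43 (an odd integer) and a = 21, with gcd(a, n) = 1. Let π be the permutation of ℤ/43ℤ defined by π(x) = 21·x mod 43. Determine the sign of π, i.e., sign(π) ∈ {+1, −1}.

Start at x=21: 21 → 11 → 16 → 35 → 4 → 41 → 1 → 21 (one orbit).
Cycle lengths of π_21 on ℤ/43ℤ: [7, 7, 7, 7, 7, 7, 1]; 7 cycles in total.
Σ(ℓ_i−1) = 43−7 = 36; sign = (−1)^36 = +1.
Check: (21/43) = +1 by Zolotarev.

+1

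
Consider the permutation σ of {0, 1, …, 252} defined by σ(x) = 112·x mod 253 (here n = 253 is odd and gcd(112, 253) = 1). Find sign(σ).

+1

Start at x=141: 141 → 106 → 234 → 149 → 243 → 145 → 48 → … (one orbit).
Decompose π into cycles: lengths [110, 110, 22, 10, 1] (5 cycles, including the fixed point 0).
253 − 5 = 248 transpositions; sign(π) = (−1)^248 = +1.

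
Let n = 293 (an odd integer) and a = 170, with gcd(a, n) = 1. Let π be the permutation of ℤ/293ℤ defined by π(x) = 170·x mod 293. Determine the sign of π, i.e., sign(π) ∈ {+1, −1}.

+1

Trace 94: π^k(94) = [94, 158, 197, 88, 17, 253, 232] for k=0..6.
Cycle type of π: 146×2 + 1; total 3 cycles.
3 cycles on 293: each ℓ→(−1)^(ℓ−1), product (−1)^290 = +1.
The Jacobi symbol (170|293) = +1 (Zolotarev) agrees.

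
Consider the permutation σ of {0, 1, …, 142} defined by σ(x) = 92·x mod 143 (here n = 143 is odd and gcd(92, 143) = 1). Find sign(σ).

+1

Orbit of 27 under x↦92x: [27, 53, 14, 1, 92]… (length divides ord_143(92)).
39 cycles of lengths [5, 5, 5, 5, 5, 5, 5, 5, 5, 5, 5, 5, 5, 5, 5, 5, 5, 5, 5, 5, 5, 5, 5, 5, 5, 5, 1, 1, 1, 1, 1, 1, 1, 1, 1, 1, 1, 1, 1].
39 cycles on 143: each ℓ→(−1)^(ℓ−1), product (−1)^104 = +1.
Check: (92/143) = +1 by Zolotarev.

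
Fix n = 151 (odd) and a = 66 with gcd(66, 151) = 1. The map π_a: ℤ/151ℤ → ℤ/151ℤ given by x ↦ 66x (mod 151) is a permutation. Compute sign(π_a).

Trace 92: π^k(92) = [92, 32, 149, 19, 46, 16, 150] for k=0..6.
π_66 has 6 disjoint cycles with lengths [30, 30, 30, 30, 30, 1] on {0,…,150}.
6 cycles on 151: each ℓ→(−1)^(ℓ−1), product (−1)^145 = -1.
(66|151)_J = -1 (Zolotarev's lemma cross-check).

-1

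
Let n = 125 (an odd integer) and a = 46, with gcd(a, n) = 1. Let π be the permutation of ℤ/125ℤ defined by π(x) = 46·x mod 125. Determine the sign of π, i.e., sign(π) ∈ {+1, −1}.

+1

Trace 36: π^k(36) = [36, 31, 51, 96, 41, 11, 6] for k=0..6.
13 cycles of lengths [25, 25, 25, 25, 5, 5, 5, 5, 1, 1, 1, 1, 1].
125 − 13 = 112 transpositions; sign(π) = (−1)^112 = +1.
The Jacobi symbol (46|125) = +1 (Zolotarev) agrees.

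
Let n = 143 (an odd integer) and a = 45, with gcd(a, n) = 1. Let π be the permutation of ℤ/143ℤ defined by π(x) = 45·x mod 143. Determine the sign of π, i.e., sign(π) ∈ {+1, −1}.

Start at x=122: 122 → 56 → 89 → 1 → 45 → 23 → 34 → … (one orbit).
π_45 has 22 disjoint cycles with lengths [12, 12, 12, 12, 12, 12, 12, 12, 12, 12, 12, 1, 1, 1, 1, 1, 1, 1, 1, 1, 1, 1] on {0,…,142}.
22 cycles on 143: each ℓ→(−1)^(ℓ−1), product (−1)^121 = -1.
Check: (45/143) = -1 by Zolotarev.

-1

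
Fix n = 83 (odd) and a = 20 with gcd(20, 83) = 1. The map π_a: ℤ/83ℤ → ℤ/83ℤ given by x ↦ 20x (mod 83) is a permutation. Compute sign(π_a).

Start at x=21: 21 → 5 → 17 → 8 → 77 → 46 → 7 → … (one orbit).
2 cycles of lengths [82, 1].
With 2 cycles on 83 points, sign = (−1)^{83−2} = -1.

-1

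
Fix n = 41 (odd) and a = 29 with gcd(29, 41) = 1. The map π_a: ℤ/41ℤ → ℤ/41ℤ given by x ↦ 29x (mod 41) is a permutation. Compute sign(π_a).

-1

Start at x=10: 10 → 3 → 5 → 22 → 23 → 11 → 32 → … (one orbit).
π_29 has 2 disjoint cycles with lengths [40, 1] on {0,…,40}.
sign(π) = (−1)^{n − #cycles} = (−1)^{41−2} = (−1)^39 = -1.
Via Zolotarev, sign(π_{29}) = (29|41) = -1.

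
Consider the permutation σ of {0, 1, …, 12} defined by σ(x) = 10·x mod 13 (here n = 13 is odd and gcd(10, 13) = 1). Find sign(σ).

Start at x=9: 9 → 12 → 3 → 4 → 1 → 10 → 9 (one orbit).
3 cycles of lengths [6, 6, 1].
Σ(ℓ_i−1) = 13−3 = 10; sign = (−1)^10 = +1.

+1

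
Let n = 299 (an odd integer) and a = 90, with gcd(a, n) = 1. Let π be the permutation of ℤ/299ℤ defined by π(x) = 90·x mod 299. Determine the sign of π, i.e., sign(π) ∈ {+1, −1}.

-1

Trace 38: π^k(38) = [38, 131, 129, 248, 194, 118, 155] for k=0..6.
Cycle type of π: 22×13 + 2×6 + 1; total 20 cycles.
299 − 20 = 279 transpositions; sign(π) = (−1)^279 = -1.
Check: (90/299) = -1 by Zolotarev.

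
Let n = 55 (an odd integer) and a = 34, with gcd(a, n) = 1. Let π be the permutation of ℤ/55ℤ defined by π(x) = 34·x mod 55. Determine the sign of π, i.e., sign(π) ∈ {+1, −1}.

+1

Orbit of 1 under x↦34x: [1, 34]… (length divides ord_55(34)).
π_34 has 33 disjoint cycles with lengths [2, 2, 2, 2, 2, 2, 2, 2, 2, 2, 2, 2, 2, 2, 2, 2, 2, 2, 2, 2, 2, 2, 1, 1, 1, 1, 1, 1, 1, 1, 1, 1, 1] on {0,…,54}.
55 − 33 = 22 transpositions; sign(π) = (−1)^22 = +1.
(34|55)_J = +1 (Zolotarev's lemma cross-check).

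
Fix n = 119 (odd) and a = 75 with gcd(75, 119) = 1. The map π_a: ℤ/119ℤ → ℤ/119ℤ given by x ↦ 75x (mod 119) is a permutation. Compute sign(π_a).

+1

Orbit of 80 under x↦75x: [80, 50, 61, 53, 48, 30, 108]… (length divides ord_119(75)).
π_75 has 5 disjoint cycles with lengths [48, 48, 16, 6, 1] on {0,…,118}.
Σ(ℓ_i−1) = 119−5 = 114; sign = (−1)^114 = +1.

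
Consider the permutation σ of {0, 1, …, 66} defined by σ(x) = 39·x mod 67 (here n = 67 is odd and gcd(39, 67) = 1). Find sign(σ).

+1

Start at x=25: 25 → 37 → 36 → 64 → 17 → 60 → 62 → … (one orbit).
3 cycles of lengths [33, 33, 1].
Σ(ℓ_i−1) = 67−3 = 64; sign = (−1)^64 = +1.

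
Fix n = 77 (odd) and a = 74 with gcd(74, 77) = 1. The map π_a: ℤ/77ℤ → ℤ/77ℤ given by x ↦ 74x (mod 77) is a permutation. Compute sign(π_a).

Start at x=16: 16 → 29 → 67 → 30 → 64 → 39 → 37 → … (one orbit).
The orbit structure of x ↦ 74x mod 77: 6 orbits of sizes [30, 30, 10, 3, 3, 1].
n − c = 77 − 6 = 71; sign = (−1)^71 = -1.
Via Zolotarev, sign(π_{74}) = (74|77) = -1.

-1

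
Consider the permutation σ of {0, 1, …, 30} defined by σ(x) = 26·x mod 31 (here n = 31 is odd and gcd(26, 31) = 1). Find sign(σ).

-1

Trace 5: π^k(5) = [5, 6, 1, 26, 25, 30] for k=0..5.
6 cycles of lengths [6, 6, 6, 6, 6, 1].
31 − 6 = 25 transpositions; sign(π) = (−1)^25 = -1.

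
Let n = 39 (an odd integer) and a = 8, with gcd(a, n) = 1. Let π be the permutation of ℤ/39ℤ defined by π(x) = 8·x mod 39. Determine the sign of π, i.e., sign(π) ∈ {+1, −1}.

+1

Start at x=1: 1 → 8 → 25 → 5 → 1 (one orbit).
11 cycles of lengths [4, 4, 4, 4, 4, 4, 4, 4, 4, 2, 1].
n − c = 39 − 11 = 28; sign = (−1)^28 = +1.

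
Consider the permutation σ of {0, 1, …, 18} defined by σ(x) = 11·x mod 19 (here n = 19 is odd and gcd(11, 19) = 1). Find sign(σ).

Trace 1: π^k(1) = [1, 11, 7] for k=0..2.
7 cycles of lengths [3, 3, 3, 3, 3, 3, 1].
sign(π) = (−1)^{n − #cycles} = (−1)^{19−7} = (−1)^12 = +1.

+1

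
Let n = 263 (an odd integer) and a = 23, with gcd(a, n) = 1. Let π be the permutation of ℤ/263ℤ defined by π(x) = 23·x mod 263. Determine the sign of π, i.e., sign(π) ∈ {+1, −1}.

+1

Start at x=89: 89 → 206 → 4 → 92 → 12 → 13 → 36 → … (one orbit).
Cycle type of π: 131×2 + 1; total 3 cycles.
n − c = 263 − 3 = 260; sign = (−1)^260 = +1.
Via Zolotarev, sign(π_{23}) = (23|263) = +1.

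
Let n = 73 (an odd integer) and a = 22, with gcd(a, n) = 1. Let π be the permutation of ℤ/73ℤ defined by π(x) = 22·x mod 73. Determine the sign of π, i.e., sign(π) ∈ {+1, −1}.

-1

Orbit of 46 under x↦22x: [46, 63, 72, 51, 27, 10, 1]… (length divides ord_73(22)).
The orbit structure of x ↦ 22x mod 73: 10 orbits of sizes [8, 8, 8, 8, 8, 8, 8, 8, 8, 1].
sign(π) = (−1)^{n − #cycles} = (−1)^{73−10} = (−1)^63 = -1.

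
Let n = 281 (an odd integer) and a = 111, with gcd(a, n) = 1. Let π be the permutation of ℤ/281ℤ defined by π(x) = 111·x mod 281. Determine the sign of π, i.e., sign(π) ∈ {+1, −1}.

Orbit of 165 under x↦111x: [165, 50, 211, 98, 200, 1, 111]… (length divides ord_281(111)).
Decompose π into cycles: lengths [35, 35, 35, 35, 35, 35, 35, 35, 1] (9 cycles, including the fixed point 0).
n − c = 281 − 9 = 272; sign = (−1)^272 = +1.

+1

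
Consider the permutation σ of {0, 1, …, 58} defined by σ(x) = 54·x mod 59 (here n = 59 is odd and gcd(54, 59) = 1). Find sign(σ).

Orbit of 41 under x↦54x: [41, 31, 22, 8, 19, 23, 3]… (length divides ord_59(54)).
Cycle lengths of π_54 on ℤ/59ℤ: [58, 1]; 2 cycles in total.
2 cycles on 59: each ℓ→(−1)^(ℓ−1), product (−1)^57 = -1.

-1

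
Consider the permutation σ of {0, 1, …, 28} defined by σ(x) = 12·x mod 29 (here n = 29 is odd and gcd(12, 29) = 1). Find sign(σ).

-1

Trace 1: π^k(1) = [1, 12, 28, 17] for k=0..3.
Cycle type of π: 4×7 + 1; total 8 cycles.
Σ(ℓ_i−1) = 29−8 = 21; sign = (−1)^21 = -1.
Via Zolotarev, sign(π_{12}) = (12|29) = -1.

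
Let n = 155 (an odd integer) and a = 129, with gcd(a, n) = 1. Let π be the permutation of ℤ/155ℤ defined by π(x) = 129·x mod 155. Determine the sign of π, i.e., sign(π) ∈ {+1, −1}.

+1

Trace 149: π^k(149) = [149, 1, 129, 56, 94, 36] for k=0..5.
33 cycles of lengths [6, 6, 6, 6, 6, 6, 6, 6, 6, 6, 6, 6, 6, 6, 6, 6, 6, 6, 6, 6, 3, 3, 3, 3, 3, 3, 3, 3, 3, 3, 2, 2, 1].
n − c = 155 − 33 = 122; sign = (−1)^122 = +1.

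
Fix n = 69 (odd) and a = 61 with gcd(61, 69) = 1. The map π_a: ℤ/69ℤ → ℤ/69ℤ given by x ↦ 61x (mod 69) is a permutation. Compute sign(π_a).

Orbit of 28 under x↦61x: [28, 52, 67, 16, 10, 58, 19]… (length divides ord_69(61)).
6 cycles of lengths [22, 22, 22, 1, 1, 1].
6 cycles on 69: each ℓ→(−1)^(ℓ−1), product (−1)^63 = -1.
Via Zolotarev, sign(π_{61}) = (61|69) = -1.

-1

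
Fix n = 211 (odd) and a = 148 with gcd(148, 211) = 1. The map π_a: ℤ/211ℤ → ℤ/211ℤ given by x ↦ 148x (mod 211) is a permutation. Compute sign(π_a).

+1

Start at x=1: 1 → 148 → 171 → 199 → 123 → 58 → 144 → 1 (one orbit).
Cycle lengths of π_148 on ℤ/211ℤ: [7, 7, 7, 7, 7, 7, 7, 7, 7, 7, 7, 7, 7, 7, 7, 7, 7, 7, 7, 7, 7, 7, 7, 7, 7, 7, 7, 7, 7, 7, 1]; 31 cycles in total.
211 − 31 = 180 transpositions; sign(π) = (−1)^180 = +1.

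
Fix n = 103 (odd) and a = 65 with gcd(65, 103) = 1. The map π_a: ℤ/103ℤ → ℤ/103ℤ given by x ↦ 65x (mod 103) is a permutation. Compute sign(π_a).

Orbit of 7 under x↦65x: [7, 43, 14, 86, 28, 69, 56]… (length divides ord_103(65)).
Cycle type of π: 102 + 1; total 2 cycles.
103 − 2 = 101 transpositions; sign(π) = (−1)^101 = -1.

-1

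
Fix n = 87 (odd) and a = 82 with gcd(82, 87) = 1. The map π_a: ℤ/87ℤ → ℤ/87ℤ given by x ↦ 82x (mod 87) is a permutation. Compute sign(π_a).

+1

Orbit of 82 under x↦82x: [82, 25, 49, 16, 7, 52, 1]… (length divides ord_87(82)).
The orbit structure of x ↦ 82x mod 87: 15 orbits of sizes [7, 7, 7, 7, 7, 7, 7, 7, 7, 7, 7, 7, 1, 1, 1].
87 − 15 = 72 transpositions; sign(π) = (−1)^72 = +1.
Zolotarev: (82|87) = +1, matching the cycle-count sign.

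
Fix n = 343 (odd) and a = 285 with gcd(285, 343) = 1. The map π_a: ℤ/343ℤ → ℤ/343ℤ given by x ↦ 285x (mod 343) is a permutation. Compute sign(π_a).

-1

Trace 162: π^k(162) = [162, 208, 284, 335, 121, 185, 246] for k=0..6.
Cycle type of π: 294 + 42 + 6 + 1; total 4 cycles.
With 4 cycles on 343 points, sign = (−1)^{343−4} = -1.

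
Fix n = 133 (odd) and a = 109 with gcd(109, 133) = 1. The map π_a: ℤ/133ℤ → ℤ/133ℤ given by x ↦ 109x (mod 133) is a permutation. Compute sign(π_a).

-1

Orbit of 116 under x↦109x: [116, 9, 50, 130, 72, 1, 109]… (length divides ord_133(109)).
π_109 has 10 disjoint cycles with lengths [18, 18, 18, 18, 18, 18, 18, 3, 3, 1] on {0,…,132}.
10 cycles on 133: each ℓ→(−1)^(ℓ−1), product (−1)^123 = -1.
(109|133)_J = -1 (Zolotarev's lemma cross-check).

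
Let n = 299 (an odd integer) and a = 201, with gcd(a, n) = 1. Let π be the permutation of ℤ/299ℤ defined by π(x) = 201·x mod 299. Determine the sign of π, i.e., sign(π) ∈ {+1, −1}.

Start at x=249: 249 → 116 → 293 → 289 → 83 → 238 → 297 → … (one orbit).
Cycle lengths of π_201 on ℤ/299ℤ: [132, 132, 22, 12, 1]; 5 cycles in total.
n − c = 299 − 5 = 294; sign = (−1)^294 = +1.
The Jacobi symbol (201|299) = +1 (Zolotarev) agrees.

+1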